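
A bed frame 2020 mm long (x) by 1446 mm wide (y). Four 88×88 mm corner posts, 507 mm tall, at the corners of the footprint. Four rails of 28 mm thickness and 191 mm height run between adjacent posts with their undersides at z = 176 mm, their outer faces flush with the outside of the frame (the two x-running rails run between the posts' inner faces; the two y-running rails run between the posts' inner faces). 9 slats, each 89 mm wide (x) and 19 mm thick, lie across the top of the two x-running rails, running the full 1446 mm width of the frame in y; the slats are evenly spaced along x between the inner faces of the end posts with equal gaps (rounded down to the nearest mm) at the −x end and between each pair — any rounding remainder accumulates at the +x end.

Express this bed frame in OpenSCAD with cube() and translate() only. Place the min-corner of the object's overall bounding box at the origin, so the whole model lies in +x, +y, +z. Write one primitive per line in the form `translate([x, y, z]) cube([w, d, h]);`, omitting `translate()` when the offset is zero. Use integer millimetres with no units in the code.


cube([88, 88, 507]);
translate([0, 1358, 0]) cube([88, 88, 507]);
translate([1932, 0, 0]) cube([88, 88, 507]);
translate([1932, 1358, 0]) cube([88, 88, 507]);
translate([88, 0, 176]) cube([1844, 28, 191]);
translate([88, 1418, 176]) cube([1844, 28, 191]);
translate([0, 88, 176]) cube([28, 1270, 191]);
translate([1992, 88, 176]) cube([28, 1270, 191]);
translate([192, 0, 367]) cube([89, 1446, 19]);
translate([385, 0, 367]) cube([89, 1446, 19]);
translate([578, 0, 367]) cube([89, 1446, 19]);
translate([771, 0, 367]) cube([89, 1446, 19]);
translate([964, 0, 367]) cube([89, 1446, 19]);
translate([1157, 0, 367]) cube([89, 1446, 19]);
translate([1350, 0, 367]) cube([89, 1446, 19]);
translate([1543, 0, 367]) cube([89, 1446, 19]);
translate([1736, 0, 367]) cube([89, 1446, 19]);


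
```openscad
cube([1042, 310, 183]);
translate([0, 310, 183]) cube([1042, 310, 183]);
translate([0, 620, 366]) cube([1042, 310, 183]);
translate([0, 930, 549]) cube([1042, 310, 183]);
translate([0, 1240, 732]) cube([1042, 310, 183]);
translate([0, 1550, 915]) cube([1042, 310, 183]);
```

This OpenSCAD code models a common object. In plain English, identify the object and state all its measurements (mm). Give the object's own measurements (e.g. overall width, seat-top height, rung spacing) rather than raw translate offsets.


A straight staircase of 6 solid steps. Each step is 1042 mm wide (x), 310 mm deep (y, the going) and 183 mm tall (the rise). The first step rests on the floor; each subsequent step sits one going further in +y and one rise higher in +z, directly behind and above the previous step with no overlap.


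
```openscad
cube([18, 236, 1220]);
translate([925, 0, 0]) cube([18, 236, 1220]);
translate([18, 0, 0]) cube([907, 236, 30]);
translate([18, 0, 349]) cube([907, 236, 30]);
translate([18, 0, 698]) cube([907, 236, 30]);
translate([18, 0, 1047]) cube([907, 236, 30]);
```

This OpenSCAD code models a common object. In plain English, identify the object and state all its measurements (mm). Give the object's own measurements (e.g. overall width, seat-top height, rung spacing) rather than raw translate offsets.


An open bookshelf. Two side panels, each 18 mm thick, 236 mm deep and 1220 mm tall, stand 943 mm apart (outside-to-outside). Between them sit 4 shelves, each 30 mm thick and 236 mm deep, spanning the full gap between the sides. The bottom shelf rests on the floor (its underside at z = 0) and the clear gap between one shelf's top and the next shelf's underside is 319 mm.


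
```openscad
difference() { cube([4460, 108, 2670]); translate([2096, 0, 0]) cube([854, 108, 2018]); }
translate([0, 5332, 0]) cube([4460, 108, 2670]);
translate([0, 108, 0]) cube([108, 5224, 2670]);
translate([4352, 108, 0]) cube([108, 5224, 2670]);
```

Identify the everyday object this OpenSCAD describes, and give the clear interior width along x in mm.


A single room. The interior width is 4244 mm.

Four walls enclosing a rectangle with a door in the front wall — a room. Outside width 4460 minus two 108 mm walls gives 4244 mm.


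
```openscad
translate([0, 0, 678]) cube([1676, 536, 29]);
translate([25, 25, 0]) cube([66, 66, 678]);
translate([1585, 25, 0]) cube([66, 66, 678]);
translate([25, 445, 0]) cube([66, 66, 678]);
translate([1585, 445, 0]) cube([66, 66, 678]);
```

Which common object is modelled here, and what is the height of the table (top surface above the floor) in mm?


A table. The table height is 707 mm.

A 1676×536×29 slab sits at z = 678 on four 66 mm square posts — a table. The top surface is at 678 + 29 = 707 mm.


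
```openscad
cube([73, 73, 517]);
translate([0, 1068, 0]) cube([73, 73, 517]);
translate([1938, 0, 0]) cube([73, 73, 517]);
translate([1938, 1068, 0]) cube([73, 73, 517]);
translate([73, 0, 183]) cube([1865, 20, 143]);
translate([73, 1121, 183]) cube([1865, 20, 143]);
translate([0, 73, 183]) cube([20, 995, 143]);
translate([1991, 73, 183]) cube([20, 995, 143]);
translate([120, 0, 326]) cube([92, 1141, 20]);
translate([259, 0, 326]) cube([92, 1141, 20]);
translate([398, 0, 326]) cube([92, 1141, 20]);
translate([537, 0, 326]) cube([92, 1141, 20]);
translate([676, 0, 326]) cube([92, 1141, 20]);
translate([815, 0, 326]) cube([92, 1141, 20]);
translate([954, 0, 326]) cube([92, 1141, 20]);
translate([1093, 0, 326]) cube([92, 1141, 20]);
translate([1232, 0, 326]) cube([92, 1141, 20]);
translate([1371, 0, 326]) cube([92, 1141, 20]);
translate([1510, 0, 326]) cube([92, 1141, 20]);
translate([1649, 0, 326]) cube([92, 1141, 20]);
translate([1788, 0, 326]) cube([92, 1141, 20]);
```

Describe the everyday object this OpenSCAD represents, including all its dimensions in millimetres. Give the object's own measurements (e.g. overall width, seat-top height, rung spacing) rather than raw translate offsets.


A bed frame 2011 mm long (x) by 1141 mm wide (y). Four 73×73 mm corner posts, 517 mm tall, at the corners of the footprint. Four rails of 20 mm thickness and 143 mm height run between adjacent posts with their undersides at z = 183 mm, their outer faces flush with the outside of the frame (the two x-running rails run between the posts' inner faces; the two y-running rails run between the posts' inner faces). 13 slats, each 92 mm wide (x) and 20 mm thick, lie across the top of the two x-running rails, running the full 1141 mm width of the frame in y; along x they sit between the end posts with a 47 mm gap after the −x posts and between neighbouring slats, leaving 58 mm before the +x posts.


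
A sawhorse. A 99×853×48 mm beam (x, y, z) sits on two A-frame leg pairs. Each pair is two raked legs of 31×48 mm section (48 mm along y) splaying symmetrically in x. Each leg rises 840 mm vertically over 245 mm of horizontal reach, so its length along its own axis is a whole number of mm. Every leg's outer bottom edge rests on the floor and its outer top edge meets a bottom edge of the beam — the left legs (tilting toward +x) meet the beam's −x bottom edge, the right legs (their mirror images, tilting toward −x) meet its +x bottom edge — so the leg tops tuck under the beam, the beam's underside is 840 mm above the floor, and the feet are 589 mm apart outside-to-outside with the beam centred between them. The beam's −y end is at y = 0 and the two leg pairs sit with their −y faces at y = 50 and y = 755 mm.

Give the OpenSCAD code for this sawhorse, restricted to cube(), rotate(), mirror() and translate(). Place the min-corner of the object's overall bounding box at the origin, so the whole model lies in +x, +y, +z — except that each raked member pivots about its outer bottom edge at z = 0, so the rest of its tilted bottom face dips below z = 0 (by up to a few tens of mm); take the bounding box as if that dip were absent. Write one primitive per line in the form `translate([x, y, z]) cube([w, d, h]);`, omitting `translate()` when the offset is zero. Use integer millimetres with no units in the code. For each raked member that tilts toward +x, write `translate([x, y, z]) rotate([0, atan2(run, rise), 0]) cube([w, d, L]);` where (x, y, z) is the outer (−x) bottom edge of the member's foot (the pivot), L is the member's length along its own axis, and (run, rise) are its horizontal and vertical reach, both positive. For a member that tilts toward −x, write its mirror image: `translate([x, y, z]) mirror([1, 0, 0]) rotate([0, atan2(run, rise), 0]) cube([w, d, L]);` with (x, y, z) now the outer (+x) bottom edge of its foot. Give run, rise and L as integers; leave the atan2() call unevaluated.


translate([245, 0, 840]) cube([99, 853, 48]);
translate([0, 50, 0]) rotate([0, atan2(245, 840), 0]) cube([31, 48, 875]);
translate([589, 50, 0]) mirror([1, 0, 0]) rotate([0, atan2(245, 840), 0]) cube([31, 48, 875]);
translate([0, 755, 0]) rotate([0, atan2(245, 840), 0]) cube([31, 48, 875]);
translate([589, 755, 0]) mirror([1, 0, 0]) rotate([0, atan2(245, 840), 0]) cube([31, 48, 875]);


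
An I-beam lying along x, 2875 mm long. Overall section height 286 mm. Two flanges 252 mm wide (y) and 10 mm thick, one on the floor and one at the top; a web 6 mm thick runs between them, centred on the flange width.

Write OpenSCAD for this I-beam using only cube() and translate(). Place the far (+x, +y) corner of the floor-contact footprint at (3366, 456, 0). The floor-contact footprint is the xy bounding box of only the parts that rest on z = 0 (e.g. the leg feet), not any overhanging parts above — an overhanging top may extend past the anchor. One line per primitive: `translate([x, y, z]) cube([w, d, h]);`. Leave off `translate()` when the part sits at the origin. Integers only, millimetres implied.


translate([491, 204, 0]) cube([2875, 252, 10]);
translate([491, 327, 10]) cube([2875, 6, 266]);
translate([491, 204, 276]) cube([2875, 252, 10]);


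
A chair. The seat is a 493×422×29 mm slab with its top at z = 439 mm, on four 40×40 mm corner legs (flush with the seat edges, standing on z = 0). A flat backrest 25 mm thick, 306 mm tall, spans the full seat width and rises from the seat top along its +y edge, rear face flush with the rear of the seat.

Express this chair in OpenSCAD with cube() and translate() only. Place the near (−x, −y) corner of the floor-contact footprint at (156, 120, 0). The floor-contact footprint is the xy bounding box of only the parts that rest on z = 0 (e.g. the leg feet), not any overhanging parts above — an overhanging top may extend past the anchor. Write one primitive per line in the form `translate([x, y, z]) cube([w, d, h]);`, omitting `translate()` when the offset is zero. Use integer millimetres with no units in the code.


translate([156, 120, 410]) cube([493, 422, 29]);
translate([156, 120, 0]) cube([40, 40, 410]);
translate([609, 120, 0]) cube([40, 40, 410]);
translate([156, 502, 0]) cube([40, 40, 410]);
translate([609, 502, 0]) cube([40, 40, 410]);
translate([156, 517, 439]) cube([493, 25, 306]);


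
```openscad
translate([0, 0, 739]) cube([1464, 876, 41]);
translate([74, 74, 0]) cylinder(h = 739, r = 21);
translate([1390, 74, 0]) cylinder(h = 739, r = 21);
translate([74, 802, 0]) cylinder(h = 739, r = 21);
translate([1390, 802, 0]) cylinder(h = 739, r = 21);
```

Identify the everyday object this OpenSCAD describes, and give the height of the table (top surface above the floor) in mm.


A table. The table height is 780 mm.

A 1464×876×41 slab sits at z = 739 on four Ø42 mm round legs — a table. The top surface is at 739 + 41 = 780 mm.


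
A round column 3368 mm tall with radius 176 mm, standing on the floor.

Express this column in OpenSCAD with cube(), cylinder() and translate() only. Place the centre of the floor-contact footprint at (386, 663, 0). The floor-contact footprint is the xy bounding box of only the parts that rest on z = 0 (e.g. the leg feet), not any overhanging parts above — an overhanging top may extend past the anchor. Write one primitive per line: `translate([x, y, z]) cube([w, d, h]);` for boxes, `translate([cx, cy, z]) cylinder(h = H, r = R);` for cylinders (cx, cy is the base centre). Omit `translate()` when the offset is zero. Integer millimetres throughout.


translate([386, 663, 0]) cylinder(h = 3368, r = 176);


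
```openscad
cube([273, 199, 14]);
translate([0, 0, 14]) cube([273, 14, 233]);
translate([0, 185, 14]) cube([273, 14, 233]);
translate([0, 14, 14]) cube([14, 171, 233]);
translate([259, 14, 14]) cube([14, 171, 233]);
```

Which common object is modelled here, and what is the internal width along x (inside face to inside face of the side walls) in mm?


An open box. The internal width is 245 mm.

A 273×199 base slab with four walls standing on it — an open box. The base is 273 mm wide and the walls are 14 mm thick, so the internal width is 273 − 2 × 14 = 245 mm.


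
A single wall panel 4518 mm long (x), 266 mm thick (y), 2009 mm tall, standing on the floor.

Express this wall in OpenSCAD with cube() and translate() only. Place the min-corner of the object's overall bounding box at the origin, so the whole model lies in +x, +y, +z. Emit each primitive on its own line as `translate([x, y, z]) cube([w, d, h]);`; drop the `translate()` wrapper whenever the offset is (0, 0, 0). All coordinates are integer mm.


cube([4518, 266, 2009]);


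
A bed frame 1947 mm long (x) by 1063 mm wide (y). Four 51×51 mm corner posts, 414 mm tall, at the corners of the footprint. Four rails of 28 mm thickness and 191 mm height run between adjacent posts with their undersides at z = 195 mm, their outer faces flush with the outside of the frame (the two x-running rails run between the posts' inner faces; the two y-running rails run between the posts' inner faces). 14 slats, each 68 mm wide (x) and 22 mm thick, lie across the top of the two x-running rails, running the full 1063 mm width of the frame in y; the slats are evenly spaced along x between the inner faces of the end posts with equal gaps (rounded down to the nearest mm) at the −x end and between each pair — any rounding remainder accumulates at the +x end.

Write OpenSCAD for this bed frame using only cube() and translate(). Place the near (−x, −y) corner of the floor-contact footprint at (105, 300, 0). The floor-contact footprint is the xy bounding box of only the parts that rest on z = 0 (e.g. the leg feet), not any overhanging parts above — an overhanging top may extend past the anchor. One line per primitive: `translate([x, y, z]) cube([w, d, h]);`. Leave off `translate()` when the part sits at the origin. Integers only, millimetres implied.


translate([105, 300, 0]) cube([51, 51, 414]);
translate([105, 1312, 0]) cube([51, 51, 414]);
translate([2001, 300, 0]) cube([51, 51, 414]);
translate([2001, 1312, 0]) cube([51, 51, 414]);
translate([156, 300, 195]) cube([1845, 28, 191]);
translate([156, 1335, 195]) cube([1845, 28, 191]);
translate([105, 351, 195]) cube([28, 961, 191]);
translate([2024, 351, 195]) cube([28, 961, 191]);
translate([215, 300, 386]) cube([68, 1063, 22]);
translate([342, 300, 386]) cube([68, 1063, 22]);
translate([469, 300, 386]) cube([68, 1063, 22]);
translate([596, 300, 386]) cube([68, 1063, 22]);
translate([723, 300, 386]) cube([68, 1063, 22]);
translate([850, 300, 386]) cube([68, 1063, 22]);
translate([977, 300, 386]) cube([68, 1063, 22]);
translate([1104, 300, 386]) cube([68, 1063, 22]);
translate([1231, 300, 386]) cube([68, 1063, 22]);
translate([1358, 300, 386]) cube([68, 1063, 22]);
translate([1485, 300, 386]) cube([68, 1063, 22]);
translate([1612, 300, 386]) cube([68, 1063, 22]);
translate([1739, 300, 386]) cube([68, 1063, 22]);
translate([1866, 300, 386]) cube([68, 1063, 22]);


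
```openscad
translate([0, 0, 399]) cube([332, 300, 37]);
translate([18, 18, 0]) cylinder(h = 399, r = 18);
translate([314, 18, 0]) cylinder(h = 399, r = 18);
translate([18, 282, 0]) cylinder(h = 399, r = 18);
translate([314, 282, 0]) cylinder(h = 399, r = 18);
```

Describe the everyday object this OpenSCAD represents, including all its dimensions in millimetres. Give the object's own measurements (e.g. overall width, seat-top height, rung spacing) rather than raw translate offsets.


A four-legged stool. The seat is a 332×300×37 mm slab whose top surface is at z = 436 mm; four round legs, each 36 mm in diameter, run from the floor (z = 0) to the underside of the seat, each leg's axis is inset half a diameter from the nearest pair of seat edges (so the leg's bounding box is flush with the corner).


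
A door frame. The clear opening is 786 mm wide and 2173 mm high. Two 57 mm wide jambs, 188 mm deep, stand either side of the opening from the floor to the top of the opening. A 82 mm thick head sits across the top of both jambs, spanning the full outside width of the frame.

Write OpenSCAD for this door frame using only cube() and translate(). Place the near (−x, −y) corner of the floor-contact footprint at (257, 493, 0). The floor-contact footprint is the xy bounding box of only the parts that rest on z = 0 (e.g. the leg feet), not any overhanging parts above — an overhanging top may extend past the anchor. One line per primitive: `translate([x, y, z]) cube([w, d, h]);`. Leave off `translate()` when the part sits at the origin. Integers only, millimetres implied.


translate([257, 493, 0]) cube([57, 188, 2173]);
translate([1100, 493, 0]) cube([57, 188, 2173]);
translate([257, 493, 2173]) cube([900, 188, 82]);


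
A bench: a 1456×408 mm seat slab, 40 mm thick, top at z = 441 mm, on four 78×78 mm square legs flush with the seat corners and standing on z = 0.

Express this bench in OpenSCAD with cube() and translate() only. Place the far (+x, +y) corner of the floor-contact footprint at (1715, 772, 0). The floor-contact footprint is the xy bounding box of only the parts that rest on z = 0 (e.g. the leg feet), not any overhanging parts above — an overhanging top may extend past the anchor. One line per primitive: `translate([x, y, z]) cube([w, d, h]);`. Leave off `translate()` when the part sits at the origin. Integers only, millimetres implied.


translate([259, 364, 401]) cube([1456, 408, 40]);
translate([259, 364, 0]) cube([78, 78, 401]);
translate([259, 694, 0]) cube([78, 78, 401]);
translate([1637, 364, 0]) cube([78, 78, 401]);
translate([1637, 694, 0]) cube([78, 78, 401]);


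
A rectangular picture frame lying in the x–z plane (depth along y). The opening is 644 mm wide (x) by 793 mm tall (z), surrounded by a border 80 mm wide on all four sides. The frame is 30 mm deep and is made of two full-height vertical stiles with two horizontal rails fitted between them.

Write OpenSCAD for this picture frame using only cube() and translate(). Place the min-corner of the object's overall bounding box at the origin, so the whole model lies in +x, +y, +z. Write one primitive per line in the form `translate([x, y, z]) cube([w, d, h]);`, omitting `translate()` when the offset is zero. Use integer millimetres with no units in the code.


cube([80, 30, 953]);
translate([724, 0, 0]) cube([80, 30, 953]);
translate([80, 0, 0]) cube([644, 30, 80]);
translate([80, 0, 873]) cube([644, 30, 80]);


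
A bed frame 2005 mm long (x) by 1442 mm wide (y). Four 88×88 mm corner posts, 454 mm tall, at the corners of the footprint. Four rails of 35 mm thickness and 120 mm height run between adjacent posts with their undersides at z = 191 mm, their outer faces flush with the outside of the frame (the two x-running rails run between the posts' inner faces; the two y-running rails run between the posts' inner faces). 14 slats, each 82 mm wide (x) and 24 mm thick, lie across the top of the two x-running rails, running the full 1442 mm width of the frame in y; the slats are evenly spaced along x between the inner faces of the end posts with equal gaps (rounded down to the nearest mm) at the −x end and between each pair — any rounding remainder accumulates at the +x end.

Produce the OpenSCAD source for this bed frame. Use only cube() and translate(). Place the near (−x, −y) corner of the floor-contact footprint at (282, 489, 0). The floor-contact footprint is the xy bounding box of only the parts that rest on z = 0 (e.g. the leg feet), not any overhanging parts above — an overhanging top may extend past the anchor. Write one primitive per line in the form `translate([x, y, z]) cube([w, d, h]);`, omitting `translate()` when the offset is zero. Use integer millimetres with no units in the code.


translate([282, 489, 0]) cube([88, 88, 454]);
translate([282, 1843, 0]) cube([88, 88, 454]);
translate([2199, 489, 0]) cube([88, 88, 454]);
translate([2199, 1843, 0]) cube([88, 88, 454]);
translate([370, 489, 191]) cube([1829, 35, 120]);
translate([370, 1896, 191]) cube([1829, 35, 120]);
translate([282, 577, 191]) cube([35, 1266, 120]);
translate([2252, 577, 191]) cube([35, 1266, 120]);
translate([415, 489, 311]) cube([82, 1442, 24]);
translate([542, 489, 311]) cube([82, 1442, 24]);
translate([669, 489, 311]) cube([82, 1442, 24]);
translate([796, 489, 311]) cube([82, 1442, 24]);
translate([923, 489, 311]) cube([82, 1442, 24]);
translate([1050, 489, 311]) cube([82, 1442, 24]);
translate([1177, 489, 311]) cube([82, 1442, 24]);
translate([1304, 489, 311]) cube([82, 1442, 24]);
translate([1431, 489, 311]) cube([82, 1442, 24]);
translate([1558, 489, 311]) cube([82, 1442, 24]);
translate([1685, 489, 311]) cube([82, 1442, 24]);
translate([1812, 489, 311]) cube([82, 1442, 24]);
translate([1939, 489, 311]) cube([82, 1442, 24]);
translate([2066, 489, 311]) cube([82, 1442, 24]);


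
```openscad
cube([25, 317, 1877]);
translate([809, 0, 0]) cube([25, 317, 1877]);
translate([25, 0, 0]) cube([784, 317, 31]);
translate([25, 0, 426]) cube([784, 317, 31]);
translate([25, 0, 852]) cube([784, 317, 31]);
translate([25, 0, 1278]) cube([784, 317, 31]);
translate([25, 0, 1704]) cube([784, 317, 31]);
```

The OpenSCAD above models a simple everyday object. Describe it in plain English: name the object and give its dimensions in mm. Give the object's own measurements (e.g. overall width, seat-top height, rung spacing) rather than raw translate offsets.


An open bookshelf. Two side panels, each 25 mm thick, 317 mm deep and 1877 mm tall, stand 834 mm apart (outside-to-outside). Between them sit 5 shelves, each 31 mm thick and 317 mm deep, spanning the full gap between the sides. The bottom shelf rests on the floor (its underside at z = 0) and the clear gap between one shelf's top and the next shelf's underside is 395 mm.


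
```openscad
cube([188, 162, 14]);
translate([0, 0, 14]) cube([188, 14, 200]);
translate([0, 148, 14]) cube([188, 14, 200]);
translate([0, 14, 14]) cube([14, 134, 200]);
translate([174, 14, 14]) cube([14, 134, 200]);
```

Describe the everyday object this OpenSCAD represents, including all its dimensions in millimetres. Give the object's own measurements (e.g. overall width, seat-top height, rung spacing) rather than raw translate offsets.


An open-topped rectangular box: outside dimensions 188×162×214 mm, with a uniform wall and base thickness of 14 mm. The base is a full 188×162 slab on the floor; four walls sit on top of the base. The front and back walls (the −y and +y sides) span the full width; the two side walls fit between them.


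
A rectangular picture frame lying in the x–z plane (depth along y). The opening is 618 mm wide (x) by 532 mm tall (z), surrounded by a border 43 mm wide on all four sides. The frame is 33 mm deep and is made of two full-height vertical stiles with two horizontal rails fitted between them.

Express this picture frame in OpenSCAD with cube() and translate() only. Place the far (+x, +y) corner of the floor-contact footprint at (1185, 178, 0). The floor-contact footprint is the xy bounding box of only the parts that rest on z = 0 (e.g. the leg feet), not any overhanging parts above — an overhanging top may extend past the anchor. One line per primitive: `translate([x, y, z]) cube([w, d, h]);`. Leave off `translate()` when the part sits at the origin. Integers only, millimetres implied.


translate([481, 145, 0]) cube([43, 33, 618]);
translate([1142, 145, 0]) cube([43, 33, 618]);
translate([524, 145, 0]) cube([618, 33, 43]);
translate([524, 145, 575]) cube([618, 33, 43]);


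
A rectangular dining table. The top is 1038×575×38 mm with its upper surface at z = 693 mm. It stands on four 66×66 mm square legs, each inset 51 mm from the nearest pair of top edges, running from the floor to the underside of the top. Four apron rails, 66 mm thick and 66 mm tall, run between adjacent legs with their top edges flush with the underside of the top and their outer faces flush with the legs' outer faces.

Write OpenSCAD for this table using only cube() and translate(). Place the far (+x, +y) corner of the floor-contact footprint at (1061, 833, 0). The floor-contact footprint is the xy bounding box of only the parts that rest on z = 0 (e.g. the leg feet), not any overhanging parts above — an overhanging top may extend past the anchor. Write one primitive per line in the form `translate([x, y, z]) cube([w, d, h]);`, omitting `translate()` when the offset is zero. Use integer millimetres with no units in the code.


translate([74, 309, 655]) cube([1038, 575, 38]);
translate([125, 360, 0]) cube([66, 66, 655]);
translate([995, 360, 0]) cube([66, 66, 655]);
translate([125, 767, 0]) cube([66, 66, 655]);
translate([995, 767, 0]) cube([66, 66, 655]);
translate([191, 360, 589]) cube([804, 66, 66]);
translate([191, 767, 589]) cube([804, 66, 66]);
translate([125, 426, 589]) cube([66, 341, 66]);
translate([995, 426, 589]) cube([66, 341, 66]);


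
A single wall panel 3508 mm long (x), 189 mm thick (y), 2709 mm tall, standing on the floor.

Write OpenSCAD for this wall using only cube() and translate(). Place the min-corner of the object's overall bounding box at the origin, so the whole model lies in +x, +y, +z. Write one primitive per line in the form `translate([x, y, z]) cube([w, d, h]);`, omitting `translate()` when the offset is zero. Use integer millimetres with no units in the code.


cube([3508, 189, 2709]);


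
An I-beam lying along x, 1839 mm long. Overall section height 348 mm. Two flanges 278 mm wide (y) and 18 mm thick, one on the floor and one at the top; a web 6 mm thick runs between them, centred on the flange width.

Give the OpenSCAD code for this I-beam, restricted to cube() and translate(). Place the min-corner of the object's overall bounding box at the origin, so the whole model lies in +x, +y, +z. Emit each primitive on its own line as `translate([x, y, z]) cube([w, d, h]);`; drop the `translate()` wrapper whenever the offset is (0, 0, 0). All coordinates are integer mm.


cube([1839, 278, 18]);
translate([0, 136, 18]) cube([1839, 6, 312]);
translate([0, 0, 330]) cube([1839, 278, 18]);


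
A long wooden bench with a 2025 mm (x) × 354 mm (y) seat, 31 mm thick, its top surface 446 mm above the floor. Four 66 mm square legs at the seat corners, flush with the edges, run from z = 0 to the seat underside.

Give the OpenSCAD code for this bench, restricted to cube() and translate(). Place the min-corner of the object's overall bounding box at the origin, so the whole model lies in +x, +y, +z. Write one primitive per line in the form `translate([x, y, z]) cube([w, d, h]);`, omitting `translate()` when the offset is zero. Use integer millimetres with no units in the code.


translate([0, 0, 415]) cube([2025, 354, 31]);
cube([66, 66, 415]);
translate([0, 288, 0]) cube([66, 66, 415]);
translate([1959, 0, 0]) cube([66, 66, 415]);
translate([1959, 288, 0]) cube([66, 66, 415]);


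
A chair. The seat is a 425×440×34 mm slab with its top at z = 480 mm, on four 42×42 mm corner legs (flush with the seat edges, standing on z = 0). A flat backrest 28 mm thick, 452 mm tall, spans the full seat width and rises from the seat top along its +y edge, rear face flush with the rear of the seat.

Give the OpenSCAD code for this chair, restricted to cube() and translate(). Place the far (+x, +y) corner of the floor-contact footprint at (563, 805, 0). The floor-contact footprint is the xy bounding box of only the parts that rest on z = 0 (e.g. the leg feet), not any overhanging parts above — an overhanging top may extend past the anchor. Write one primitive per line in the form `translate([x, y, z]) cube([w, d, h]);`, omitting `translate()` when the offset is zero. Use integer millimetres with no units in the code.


// leg_h = 480 - 34 = 446
translate([138, 365, 446]) cube([425, 440, 34]);
translate([138, 365, 0]) cube([42, 42, 446]);
translate([521, 365, 0]) cube([42, 42, 446]);
translate([138, 763, 0]) cube([42, 42, 446]);
translate([521, 763, 0]) cube([42, 42, 446]);
translate([138, 777, 480]) cube([425, 28, 452]);


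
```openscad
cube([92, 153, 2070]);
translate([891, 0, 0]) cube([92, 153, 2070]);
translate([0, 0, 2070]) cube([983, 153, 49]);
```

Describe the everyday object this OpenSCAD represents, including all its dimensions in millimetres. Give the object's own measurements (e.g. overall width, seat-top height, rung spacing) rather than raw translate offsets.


A door frame. The clear opening is 799 mm wide and 2070 mm high. Two 92 mm wide jambs, 153 mm deep, stand either side of the opening from the floor to the top of the opening. A 49 mm thick head sits across the top of both jambs, spanning the full outside width of the frame.


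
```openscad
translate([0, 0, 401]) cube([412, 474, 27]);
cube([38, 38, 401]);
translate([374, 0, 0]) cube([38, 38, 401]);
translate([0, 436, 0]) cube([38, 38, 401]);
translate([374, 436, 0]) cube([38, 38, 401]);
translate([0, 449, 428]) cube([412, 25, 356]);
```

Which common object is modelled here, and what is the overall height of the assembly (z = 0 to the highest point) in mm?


A chair. The overall height is 784 mm.

A slab on four corner posts with a tall panel at the back — a chair. The seat slab sits at z = 401 with thickness 27, and the 356 mm backrest starts at the seat top, so the overall height is 401 + 27 + 356 = 784 mm.


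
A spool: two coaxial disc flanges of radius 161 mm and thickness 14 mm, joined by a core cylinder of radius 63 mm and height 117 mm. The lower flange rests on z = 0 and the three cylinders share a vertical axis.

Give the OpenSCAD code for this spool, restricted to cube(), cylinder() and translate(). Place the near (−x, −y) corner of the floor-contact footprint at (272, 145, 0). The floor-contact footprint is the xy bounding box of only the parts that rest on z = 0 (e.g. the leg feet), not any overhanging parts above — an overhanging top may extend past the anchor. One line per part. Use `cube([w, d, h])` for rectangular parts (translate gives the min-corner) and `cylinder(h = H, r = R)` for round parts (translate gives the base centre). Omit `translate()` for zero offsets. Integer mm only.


translate([433, 306, 0]) cylinder(h = 14, r = 161);
translate([433, 306, 14]) cylinder(h = 117, r = 63);
translate([433, 306, 131]) cylinder(h = 14, r = 161);


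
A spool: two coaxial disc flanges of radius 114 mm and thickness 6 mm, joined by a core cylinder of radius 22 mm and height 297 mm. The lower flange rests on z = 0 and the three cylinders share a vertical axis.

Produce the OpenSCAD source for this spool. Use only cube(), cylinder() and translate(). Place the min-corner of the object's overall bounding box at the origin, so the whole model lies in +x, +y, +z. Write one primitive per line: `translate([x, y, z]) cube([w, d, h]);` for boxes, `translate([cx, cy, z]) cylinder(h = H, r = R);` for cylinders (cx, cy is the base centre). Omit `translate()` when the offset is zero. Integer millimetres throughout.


translate([114, 114, 0]) cylinder(h = 6, r = 114);
translate([114, 114, 6]) cylinder(h = 297, r = 22);
translate([114, 114, 303]) cylinder(h = 6, r = 114);


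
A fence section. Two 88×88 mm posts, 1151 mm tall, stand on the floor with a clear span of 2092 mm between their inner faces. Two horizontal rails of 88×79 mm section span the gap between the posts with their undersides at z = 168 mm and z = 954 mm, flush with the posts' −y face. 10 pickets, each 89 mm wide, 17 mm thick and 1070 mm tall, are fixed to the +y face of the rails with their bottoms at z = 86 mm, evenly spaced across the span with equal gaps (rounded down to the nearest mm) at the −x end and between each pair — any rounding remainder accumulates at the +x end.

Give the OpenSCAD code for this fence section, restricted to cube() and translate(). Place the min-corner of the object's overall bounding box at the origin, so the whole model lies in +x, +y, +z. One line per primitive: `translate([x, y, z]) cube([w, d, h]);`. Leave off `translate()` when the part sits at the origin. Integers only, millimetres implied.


cube([88, 88, 1151]);
translate([2180, 0, 0]) cube([88, 88, 1151]);
translate([88, 0, 168]) cube([2092, 88, 79]);
translate([88, 0, 954]) cube([2092, 88, 79]);
translate([197, 88, 86]) cube([89, 17, 1070]);
translate([395, 88, 86]) cube([89, 17, 1070]);
translate([593, 88, 86]) cube([89, 17, 1070]);
translate([791, 88, 86]) cube([89, 17, 1070]);
translate([989, 88, 86]) cube([89, 17, 1070]);
translate([1187, 88, 86]) cube([89, 17, 1070]);
translate([1385, 88, 86]) cube([89, 17, 1070]);
translate([1583, 88, 86]) cube([89, 17, 1070]);
translate([1781, 88, 86]) cube([89, 17, 1070]);
translate([1979, 88, 86]) cube([89, 17, 1070]);


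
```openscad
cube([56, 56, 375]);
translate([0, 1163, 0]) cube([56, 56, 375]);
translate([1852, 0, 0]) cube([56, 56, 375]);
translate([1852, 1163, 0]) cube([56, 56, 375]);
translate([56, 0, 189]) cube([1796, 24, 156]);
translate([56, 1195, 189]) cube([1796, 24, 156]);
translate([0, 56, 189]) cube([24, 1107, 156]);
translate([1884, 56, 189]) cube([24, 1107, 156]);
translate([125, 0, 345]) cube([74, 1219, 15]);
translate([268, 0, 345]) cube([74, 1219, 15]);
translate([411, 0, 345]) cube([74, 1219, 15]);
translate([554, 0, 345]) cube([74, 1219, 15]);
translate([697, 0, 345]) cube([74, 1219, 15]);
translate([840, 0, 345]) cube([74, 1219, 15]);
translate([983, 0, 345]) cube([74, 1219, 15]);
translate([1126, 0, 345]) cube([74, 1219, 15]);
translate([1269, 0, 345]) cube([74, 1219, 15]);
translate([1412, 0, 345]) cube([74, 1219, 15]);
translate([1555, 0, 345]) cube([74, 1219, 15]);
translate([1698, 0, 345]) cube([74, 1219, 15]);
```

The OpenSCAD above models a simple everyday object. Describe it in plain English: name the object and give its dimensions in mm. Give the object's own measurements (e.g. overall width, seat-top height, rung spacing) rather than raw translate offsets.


A bed frame 1908 mm long (x) by 1219 mm wide (y). Four 56×56 mm corner posts, 375 mm tall, at the corners of the footprint. Four rails of 24 mm thickness and 156 mm height run between adjacent posts with their undersides at z = 189 mm, their outer faces flush with the outside of the frame (the two x-running rails run between the posts' inner faces; the two y-running rails run between the posts' inner faces). 12 slats, each 74 mm wide (x) and 15 mm thick, lie across the top of the two x-running rails, running the full 1219 mm width of the frame in y; along x they sit between the end posts with a 69 mm gap after the −x posts and between neighbouring slats, leaving 80 mm before the +x posts.


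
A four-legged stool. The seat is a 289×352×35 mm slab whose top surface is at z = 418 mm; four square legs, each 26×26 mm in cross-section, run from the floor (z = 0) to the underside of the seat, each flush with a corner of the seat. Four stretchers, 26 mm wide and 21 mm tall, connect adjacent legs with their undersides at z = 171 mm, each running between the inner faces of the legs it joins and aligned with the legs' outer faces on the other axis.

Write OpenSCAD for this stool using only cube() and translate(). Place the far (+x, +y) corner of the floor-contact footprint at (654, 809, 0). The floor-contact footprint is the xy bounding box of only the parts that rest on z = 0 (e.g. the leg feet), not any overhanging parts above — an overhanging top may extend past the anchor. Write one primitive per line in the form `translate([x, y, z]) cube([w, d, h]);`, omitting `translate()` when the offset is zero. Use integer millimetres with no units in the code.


translate([365, 457, 383]) cube([289, 352, 35]);
translate([365, 457, 0]) cube([26, 26, 383]);
translate([628, 457, 0]) cube([26, 26, 383]);
translate([365, 783, 0]) cube([26, 26, 383]);
translate([628, 783, 0]) cube([26, 26, 383]);
translate([391, 457, 171]) cube([237, 26, 21]);
translate([391, 783, 171]) cube([237, 26, 21]);
translate([365, 483, 171]) cube([26, 300, 21]);
translate([628, 483, 171]) cube([26, 300, 21]);


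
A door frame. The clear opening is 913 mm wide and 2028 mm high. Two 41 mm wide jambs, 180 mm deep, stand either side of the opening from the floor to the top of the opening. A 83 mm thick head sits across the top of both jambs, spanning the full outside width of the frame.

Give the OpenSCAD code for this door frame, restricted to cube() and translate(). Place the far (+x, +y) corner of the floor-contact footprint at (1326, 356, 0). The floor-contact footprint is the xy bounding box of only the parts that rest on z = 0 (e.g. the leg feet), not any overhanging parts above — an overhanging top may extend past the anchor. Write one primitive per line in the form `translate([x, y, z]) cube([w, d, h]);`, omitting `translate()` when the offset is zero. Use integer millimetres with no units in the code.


translate([331, 176, 0]) cube([41, 180, 2028]);
translate([1285, 176, 0]) cube([41, 180, 2028]);
translate([331, 176, 2028]) cube([995, 180, 83]);


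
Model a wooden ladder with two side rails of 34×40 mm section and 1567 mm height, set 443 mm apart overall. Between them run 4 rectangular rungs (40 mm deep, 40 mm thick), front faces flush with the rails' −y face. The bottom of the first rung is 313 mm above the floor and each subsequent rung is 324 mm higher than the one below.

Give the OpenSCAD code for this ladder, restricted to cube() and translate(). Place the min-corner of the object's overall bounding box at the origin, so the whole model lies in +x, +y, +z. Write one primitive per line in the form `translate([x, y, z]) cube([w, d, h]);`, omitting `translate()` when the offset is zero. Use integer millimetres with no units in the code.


// rung span = 443 - 2*34 = 375
// rung[k] z = 313 + k*324
cube([34, 40, 1567]);
translate([409, 0, 0]) cube([34, 40, 1567]);
translate([34, 0, 313]) cube([375, 40, 40]);
translate([34, 0, 637]) cube([375, 40, 40]);
translate([34, 0, 961]) cube([375, 40, 40]);
translate([34, 0, 1285]) cube([375, 40, 40]);


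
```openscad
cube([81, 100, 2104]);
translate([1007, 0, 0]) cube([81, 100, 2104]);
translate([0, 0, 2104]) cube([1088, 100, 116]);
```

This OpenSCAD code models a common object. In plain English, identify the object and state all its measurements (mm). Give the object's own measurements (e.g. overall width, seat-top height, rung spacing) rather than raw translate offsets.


A door frame. The clear opening is 926 mm wide and 2104 mm high. Two 81 mm wide jambs, 100 mm deep, stand either side of the opening from the floor to the top of the opening. A 116 mm thick head sits across the top of both jambs, spanning the full outside width of the frame.


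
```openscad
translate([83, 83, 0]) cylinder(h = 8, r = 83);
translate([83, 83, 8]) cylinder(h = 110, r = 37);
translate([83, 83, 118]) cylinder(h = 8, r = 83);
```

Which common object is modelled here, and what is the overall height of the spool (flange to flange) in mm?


A spool. The overall height is 126 mm.

Three coaxial cylinders, large–small–large — a spool. Two 8 mm flanges and a 110 mm core give 8 + 110 + 8 = 126 mm.


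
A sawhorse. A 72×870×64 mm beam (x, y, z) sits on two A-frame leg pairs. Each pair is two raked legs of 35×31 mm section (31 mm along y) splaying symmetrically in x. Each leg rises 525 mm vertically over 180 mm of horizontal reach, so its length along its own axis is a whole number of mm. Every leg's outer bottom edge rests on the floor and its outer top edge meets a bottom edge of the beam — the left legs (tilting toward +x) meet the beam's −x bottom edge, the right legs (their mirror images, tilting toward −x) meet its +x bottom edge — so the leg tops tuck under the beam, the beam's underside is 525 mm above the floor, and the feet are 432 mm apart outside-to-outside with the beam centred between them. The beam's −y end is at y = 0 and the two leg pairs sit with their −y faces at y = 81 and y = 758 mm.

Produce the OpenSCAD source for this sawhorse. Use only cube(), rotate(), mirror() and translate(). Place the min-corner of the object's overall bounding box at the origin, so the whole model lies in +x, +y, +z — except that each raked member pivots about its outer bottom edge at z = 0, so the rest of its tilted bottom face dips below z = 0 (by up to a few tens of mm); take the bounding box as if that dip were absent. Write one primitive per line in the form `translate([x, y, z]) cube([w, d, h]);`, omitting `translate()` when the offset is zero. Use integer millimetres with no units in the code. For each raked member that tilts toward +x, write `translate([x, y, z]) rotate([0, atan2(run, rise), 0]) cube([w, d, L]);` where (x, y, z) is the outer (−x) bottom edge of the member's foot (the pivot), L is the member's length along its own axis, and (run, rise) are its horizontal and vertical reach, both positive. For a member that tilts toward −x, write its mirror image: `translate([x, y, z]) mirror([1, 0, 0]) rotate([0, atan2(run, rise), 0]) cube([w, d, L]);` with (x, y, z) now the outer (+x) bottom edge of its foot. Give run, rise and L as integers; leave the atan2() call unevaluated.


// leg length = √(180² + 525²) = 555
// right-leg outer foot x = 2·180 + 72 = 432
// beam min-corner = (180, 0, 525)
translate([180, 0, 525]) cube([72, 870, 64]);
translate([0, 81, 0]) rotate([0, atan2(180, 525), 0]) cube([35, 31, 555]);
translate([432, 81, 0]) mirror([1, 0, 0]) rotate([0, atan2(180, 525), 0]) cube([35, 31, 555]);
translate([0, 758, 0]) rotate([0, atan2(180, 525), 0]) cube([35, 31, 555]);
translate([432, 758, 0]) mirror([1, 0, 0]) rotate([0, atan2(180, 525), 0]) cube([35, 31, 555]);
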